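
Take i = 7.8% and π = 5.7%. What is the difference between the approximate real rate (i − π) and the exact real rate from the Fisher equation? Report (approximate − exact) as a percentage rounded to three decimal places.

0.113%

Approximate: r ≈ 7.800% − 5.700% = 2.1000%
Exact: (1 + 0.0780)/(1 + 0.0570) − 1 = 1.9868%
Error = 2.1000% − 1.9868% = 0.1132% → 0.113%.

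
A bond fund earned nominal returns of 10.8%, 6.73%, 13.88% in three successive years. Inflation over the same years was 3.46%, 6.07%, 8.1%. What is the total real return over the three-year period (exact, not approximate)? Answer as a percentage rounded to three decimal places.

Compound the nominal returns: 1.1080 × 1.0673 × 1.1388 = 1.346709.
Compound inflation: 1.0346 × 1.0607 × 1.0810 = 1.186290.
Deflate: 1.346709 / 1.186290 = 1.135228.
Total real return = 1.135228 − 1 → 13.523%.

13.523%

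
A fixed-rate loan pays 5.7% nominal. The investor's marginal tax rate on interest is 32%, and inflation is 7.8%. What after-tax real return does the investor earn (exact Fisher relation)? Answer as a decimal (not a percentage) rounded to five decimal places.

-0.03640

After-tax nominal return = 5.7% × (1 − 0.32) = 3.8760%.
1 + r = 1.03876 / 1.07800 = 0.963599
After-tax real rate = 0.963599 − 1 → -0.03640.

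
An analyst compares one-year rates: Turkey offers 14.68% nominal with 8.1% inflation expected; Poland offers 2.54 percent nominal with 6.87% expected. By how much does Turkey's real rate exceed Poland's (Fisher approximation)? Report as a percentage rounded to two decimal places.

10.91%

Turkey: 14.68% − 8.1% = 6.580%
Poland: 2.54% − 6.87% = -4.330%
Differential = 10.910% → 10.91%.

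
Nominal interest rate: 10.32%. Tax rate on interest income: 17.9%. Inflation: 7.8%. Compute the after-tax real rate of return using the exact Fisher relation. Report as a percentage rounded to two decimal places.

After-tax nominal return = 10.32% × (1 − 0.179) = 8.47272%.
1 + r = 1.0847272 / 1.07800 = 1.006240
After-tax real rate = 1.006240 − 1 → 0.62%.

0.62%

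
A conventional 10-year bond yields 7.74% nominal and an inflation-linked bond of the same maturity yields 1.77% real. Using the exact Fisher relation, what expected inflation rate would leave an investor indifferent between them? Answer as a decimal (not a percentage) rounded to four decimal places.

(1 + π) = (1 + i)/(1 + r) = 1.07740 / 1.01770 = 1.058662
Break-even inflation = 1.058662 − 1 → 0.0587.

0.0587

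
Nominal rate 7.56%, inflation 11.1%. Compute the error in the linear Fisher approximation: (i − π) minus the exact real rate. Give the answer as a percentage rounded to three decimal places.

Approximate: r ≈ 7.560% − 11.100% = -3.5400%
Exact: (1 + 0.0756)/(1 + 0.1110) − 1 = -3.1863%
Error = -3.5400% − (-3.1863%) = -0.3537% → -0.354%.

-0.354%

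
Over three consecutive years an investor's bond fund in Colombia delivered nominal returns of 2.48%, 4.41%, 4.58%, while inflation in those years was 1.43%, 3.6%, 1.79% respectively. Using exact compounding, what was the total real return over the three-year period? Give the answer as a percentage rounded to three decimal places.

Compound the nominal returns: 1.0248 × 1.0441 × 1.0458 = 1.118999.
Compound inflation: 1.0143 × 1.0360 × 1.0179 = 1.069624.
Deflate: 1.118999 / 1.069624 = 1.046161.
Total real return = 1.046161 − 1 → 4.616%.

4.616%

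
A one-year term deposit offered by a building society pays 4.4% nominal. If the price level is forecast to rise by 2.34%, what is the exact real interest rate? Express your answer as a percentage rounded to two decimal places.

2.01%

By the Fisher relation, 1 + r = (1 + i)/(1 + π).
1 + r = 1.04400 / 1.02340 = 1.020129
r = 1.020129 − 1 = 2.0129%, i.e. 2.01%.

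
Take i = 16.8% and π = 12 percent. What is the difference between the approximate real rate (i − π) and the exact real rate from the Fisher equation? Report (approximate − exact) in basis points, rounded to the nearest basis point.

51 basis points

Approximate: r ≈ 16.800% − 12.000% = 4.8000%
Exact: (1 + 0.1680)/(1 + 0.1200) − 1 = 4.2857%
Error = 4.8000% − 4.2857% = 0.5143% → 51 basis points.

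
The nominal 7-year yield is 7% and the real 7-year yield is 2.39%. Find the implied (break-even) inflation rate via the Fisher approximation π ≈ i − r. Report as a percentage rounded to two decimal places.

4.61%

π ≈ i − r = 7% − 2.39% → 4.61%.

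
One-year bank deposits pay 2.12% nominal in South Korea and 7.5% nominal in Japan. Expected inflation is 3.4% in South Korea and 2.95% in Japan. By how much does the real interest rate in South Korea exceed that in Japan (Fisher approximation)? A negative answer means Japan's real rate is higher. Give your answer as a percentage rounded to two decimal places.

-5.83%

South Korea: 2.12% − 3.4% = -1.280%
Japan: 7.5% − 2.95% = 4.550%
Differential = -5.830% → -5.83%.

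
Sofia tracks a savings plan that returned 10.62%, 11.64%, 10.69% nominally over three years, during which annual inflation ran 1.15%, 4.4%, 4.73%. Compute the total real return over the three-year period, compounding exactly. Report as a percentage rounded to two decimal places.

Nominal growth factor = 1.1062 × 1.1164 × 1.1069 = 1.366979
Price-level growth factor = 1.0115 × 1.0440 × 1.0473 = 1.105955
Real growth factor = 1.366979 / 1.105955 = 1.236017
Total real return = 1.236017 − 1 → 23.60%.

23.60%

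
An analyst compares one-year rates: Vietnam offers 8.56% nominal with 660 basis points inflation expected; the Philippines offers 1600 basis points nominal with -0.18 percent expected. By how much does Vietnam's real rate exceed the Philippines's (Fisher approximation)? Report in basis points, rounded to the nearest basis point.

Vietnam: 8.56% − 6.6% = 1.960%
The Philippines: 16% − (-0.18%) = 16.180%
Differential = -14.220% → -1422 basis points.

-1422 basis points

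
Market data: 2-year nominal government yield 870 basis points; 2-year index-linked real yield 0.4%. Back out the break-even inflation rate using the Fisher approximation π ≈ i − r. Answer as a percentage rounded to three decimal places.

8.300%

π ≈ i − r = 8.7% − 0.4% → 8.300%.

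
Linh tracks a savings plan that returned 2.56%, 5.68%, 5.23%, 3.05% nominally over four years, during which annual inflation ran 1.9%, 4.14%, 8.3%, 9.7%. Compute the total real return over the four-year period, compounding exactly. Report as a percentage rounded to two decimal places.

-6.78%

Nominal growth factor = 1.0256 × 1.0568 × 1.0523 × 1.0305 = 1.175326
Price-level growth factor = 1.0190 × 1.0414 × 1.0830 × 1.0970 = 1.260744
Real growth factor = 1.175326 / 1.260744 = 0.932248
Total real return = 0.932248 − 1 → -6.78%.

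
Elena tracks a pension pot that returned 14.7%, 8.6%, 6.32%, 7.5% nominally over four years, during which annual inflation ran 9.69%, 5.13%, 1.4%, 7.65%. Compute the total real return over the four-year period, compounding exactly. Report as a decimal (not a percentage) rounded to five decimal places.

0.13102

Nominal growth factor = 1.1470 × 1.0860 × 1.0632 × 1.0750 = 1.423694
Price-level growth factor = 1.0969 × 1.0513 × 1.0140 × 1.0765 = 1.258768
Real growth factor = 1.423694 / 1.258768 = 1.131022
Total real return = 1.131022 − 1 → 0.13102.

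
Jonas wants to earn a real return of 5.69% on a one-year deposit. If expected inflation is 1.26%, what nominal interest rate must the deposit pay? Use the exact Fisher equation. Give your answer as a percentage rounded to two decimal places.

7.02%

(1 + i) = (1 + r)(1 + π) = 1.05690 × 1.01260 = 1.07021694
i = 1.07021694 − 1, so the required nominal rate is 7.02%.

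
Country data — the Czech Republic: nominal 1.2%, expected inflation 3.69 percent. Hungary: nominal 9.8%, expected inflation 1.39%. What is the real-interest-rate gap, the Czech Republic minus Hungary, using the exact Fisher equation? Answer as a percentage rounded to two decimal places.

-10.70%

The Czech Republic: (1 + 0.0120)/(1 + 0.0369) − 1 = -2.4014%
Hungary: (1 + 0.0980)/(1 + 0.0139) − 1 = 8.2947%
Differential = -2.4014% − 8.2947% = -10.6961% → -10.70%.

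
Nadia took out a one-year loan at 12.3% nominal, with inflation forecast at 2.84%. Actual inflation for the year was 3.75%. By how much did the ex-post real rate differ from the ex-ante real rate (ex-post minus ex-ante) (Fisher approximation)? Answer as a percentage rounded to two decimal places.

Ex-ante: 12.3% − 2.84% = 9.460%
Ex-post: 12.3% − 3.75% = 8.550%
Difference (ex-post − ex-ante) = -0.9100% → -0.91%.

-0.91%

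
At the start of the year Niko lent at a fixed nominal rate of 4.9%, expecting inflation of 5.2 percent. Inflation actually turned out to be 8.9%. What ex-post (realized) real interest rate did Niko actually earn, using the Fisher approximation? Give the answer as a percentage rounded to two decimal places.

-4.00%

Ex-post: 4.9% − 8.9% = -4.000%
So the realized real rate is -4.00%.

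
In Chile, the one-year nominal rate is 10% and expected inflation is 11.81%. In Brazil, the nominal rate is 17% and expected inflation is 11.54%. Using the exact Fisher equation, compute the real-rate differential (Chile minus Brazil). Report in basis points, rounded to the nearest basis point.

Chile: (1 + 0.1000)/(1 + 0.1181) − 1 = -1.6188%
Brazil: (1 + 0.1700)/(1 + 0.1154) − 1 = 4.8951%
Differential = -1.6188% − 4.8951% = -6.5139% → -651 basis points.

-651 basis points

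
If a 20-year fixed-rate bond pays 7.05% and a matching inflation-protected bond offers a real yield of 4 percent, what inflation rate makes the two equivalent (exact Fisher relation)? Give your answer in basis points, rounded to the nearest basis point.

(1 + π) = (1 + i)/(1 + r) = 1.07050 / 1.04000 = 1.029327
Break-even inflation = 1.029327 − 1 → 293 basis points.

293 basis points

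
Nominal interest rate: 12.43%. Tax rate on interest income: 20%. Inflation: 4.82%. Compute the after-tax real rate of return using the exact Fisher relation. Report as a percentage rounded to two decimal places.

4.89%

After-tax nominal return = 12.43% × (1 − 0.2) = 9.9440%.
1 + r = 1.09944 / 1.04820 = 1.048884
After-tax real rate = 1.048884 − 1 → 4.89%.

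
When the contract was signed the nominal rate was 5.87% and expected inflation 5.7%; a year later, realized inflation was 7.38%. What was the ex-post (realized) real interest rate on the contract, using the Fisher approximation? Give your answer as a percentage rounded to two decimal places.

-1.51%

Ex-post: 5.87% − 7.38% = -1.510%
So the realized real rate is -1.51%.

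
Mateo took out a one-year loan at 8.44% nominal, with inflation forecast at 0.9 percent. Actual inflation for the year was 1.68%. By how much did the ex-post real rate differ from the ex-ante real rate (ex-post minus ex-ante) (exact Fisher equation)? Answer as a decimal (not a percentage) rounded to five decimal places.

Ex-ante: (1 + 0.0844)/(1 + 0.0090) − 1 = 7.4727%
Ex-post: (1 + 0.0844)/(1 + 0.0168) − 1 = 6.6483%
Difference (ex-post − ex-ante) = -0.8244% → -0.00824.

-0.00824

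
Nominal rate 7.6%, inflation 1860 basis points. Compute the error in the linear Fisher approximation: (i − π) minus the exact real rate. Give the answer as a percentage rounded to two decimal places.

-1.73%

Approximate: r ≈ 7.600% − 18.600% = -11.0000%
Exact: (1 + 0.0760)/(1 + 0.1860) − 1 = -9.2749%
Error = -11.0000% − (-9.2749%) = -1.7251% → -1.73%.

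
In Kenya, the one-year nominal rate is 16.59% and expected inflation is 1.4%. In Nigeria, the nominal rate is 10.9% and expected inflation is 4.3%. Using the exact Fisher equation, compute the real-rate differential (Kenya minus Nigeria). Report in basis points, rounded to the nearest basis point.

Kenya: (1 + 0.1659)/(1 + 0.0140) − 1 = 14.9803%
Nigeria: (1 + 0.1090)/(1 + 0.0430) − 1 = 6.3279%
Differential = 14.9803% − 6.3279% = 8.6524% → 865 basis points.

865 basis points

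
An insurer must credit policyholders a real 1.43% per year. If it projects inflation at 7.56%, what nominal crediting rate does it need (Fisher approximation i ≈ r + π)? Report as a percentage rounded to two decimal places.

8.99%

i ≈ r + π = 1.43% + 7.56% = 8.99%.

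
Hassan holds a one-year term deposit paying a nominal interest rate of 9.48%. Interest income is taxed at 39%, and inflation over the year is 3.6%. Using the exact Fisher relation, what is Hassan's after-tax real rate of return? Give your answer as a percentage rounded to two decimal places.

After-tax nominal return = 9.48% × (1 − 0.39) = 5.7828%.
1 + r = 1.057828 / 1.03600 = 1.021069
After-tax real rate = 1.021069 − 1 → 2.11%.

2.11%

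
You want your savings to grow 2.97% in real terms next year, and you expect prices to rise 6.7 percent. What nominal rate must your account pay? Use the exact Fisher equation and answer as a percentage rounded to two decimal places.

9.87%

(1 + i) = (1 + r)(1 + π) = 1.02970 × 1.06700 = 1.0986899
i = 1.0986899 − 1, so the required nominal rate is 9.87%.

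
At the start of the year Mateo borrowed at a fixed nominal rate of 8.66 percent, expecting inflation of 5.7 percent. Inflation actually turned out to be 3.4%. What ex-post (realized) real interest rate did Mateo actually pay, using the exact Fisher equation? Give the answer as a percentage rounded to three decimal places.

5.087%

Ex-post: (1 + 0.0866)/(1 + 0.0340) − 1 = 5.0870%
So the realized real rate is 5.087%.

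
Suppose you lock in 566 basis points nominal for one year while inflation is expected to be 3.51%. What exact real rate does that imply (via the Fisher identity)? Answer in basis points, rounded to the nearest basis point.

208 basis points

By the Fisher identity, 1 + r = (1 + i)/(1 + π).
1 + r = 1.05660 / 1.03510 = 1.020771
r = 1.020771 − 1 = 2.0771%, i.e. 208 basis points.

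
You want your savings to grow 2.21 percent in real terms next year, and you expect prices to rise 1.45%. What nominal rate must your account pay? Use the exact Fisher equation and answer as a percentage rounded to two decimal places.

(1 + i) = (1 + r)(1 + π) = 1.02210 × 1.01450 = 1.03692045
i = 1.03692045 − 1, so the required nominal rate is 3.69%.

3.69%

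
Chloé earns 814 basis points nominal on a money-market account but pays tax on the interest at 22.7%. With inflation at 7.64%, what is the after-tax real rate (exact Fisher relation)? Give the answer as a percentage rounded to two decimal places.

-1.25%

After-tax nominal return = 8.14% × (1 − 0.227) = 6.29222%.
1 + r = 1.0629222 / 1.07640 = 0.987479
After-tax real rate = 0.987479 − 1 → -1.25%.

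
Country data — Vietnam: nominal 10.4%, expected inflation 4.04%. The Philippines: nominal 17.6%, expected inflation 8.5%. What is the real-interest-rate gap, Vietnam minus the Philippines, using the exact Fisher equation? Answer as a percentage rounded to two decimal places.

-2.27%

Vietnam: (1 + 0.1040)/(1 + 0.0404) − 1 = 6.1130%
The Philippines: (1 + 0.1760)/(1 + 0.0850) − 1 = 8.3871%
Differential = 6.1130% − 8.3871% = -2.2741% → -2.27%.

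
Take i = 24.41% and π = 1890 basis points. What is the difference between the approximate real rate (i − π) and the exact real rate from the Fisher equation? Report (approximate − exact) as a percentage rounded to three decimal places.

0.876%

Approximate: r ≈ 24.410% − 18.900% = 5.5100%
Exact: (1 + 0.2441)/(1 + 0.1890) − 1 = 4.6341%
Error = 5.5100% − 4.6341% = 0.8759% → 0.876%.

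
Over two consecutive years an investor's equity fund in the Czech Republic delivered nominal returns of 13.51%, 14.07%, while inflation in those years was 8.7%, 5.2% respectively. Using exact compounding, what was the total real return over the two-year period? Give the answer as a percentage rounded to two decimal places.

13.23%

Compound the nominal returns: 1.1351 × 1.1407 = 1.294809.
Compound inflation: 1.0870 × 1.0520 = 1.143524.
Deflate: 1.294809 / 1.143524 = 1.132297.
Total real return = 1.132297 − 1 → 13.23%.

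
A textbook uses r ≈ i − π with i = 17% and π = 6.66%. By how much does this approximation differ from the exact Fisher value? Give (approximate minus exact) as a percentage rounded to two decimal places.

Approximate: r ≈ 17.000% − 6.660% = 10.3400%
Exact: (1 + 0.1700)/(1 + 0.0666) − 1 = 9.6944%
Error = 10.3400% − 9.6944% = 0.6456% → 0.65%.

0.65%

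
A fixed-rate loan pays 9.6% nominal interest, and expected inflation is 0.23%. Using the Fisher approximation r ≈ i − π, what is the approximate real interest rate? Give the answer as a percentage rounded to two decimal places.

9.37%

r ≈ i − π = 9.6% − 0.23% = 9.37%.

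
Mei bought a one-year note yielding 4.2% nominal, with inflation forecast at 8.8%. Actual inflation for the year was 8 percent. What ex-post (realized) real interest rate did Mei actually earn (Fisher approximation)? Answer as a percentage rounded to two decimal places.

Ex-post: 4.2% − 8% = -3.800%
So the realized real rate is -3.80%.

-3.80%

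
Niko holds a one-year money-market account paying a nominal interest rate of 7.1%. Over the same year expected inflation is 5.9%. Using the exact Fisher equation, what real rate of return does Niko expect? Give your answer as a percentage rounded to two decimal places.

1.13%

By the Fisher equation, 1 + r = (1 + i)/(1 + π).
1 + r = 1.07100 / 1.05900 = 1.011331
r = 1.011331 − 1 = 1.1331%, i.e. 1.13%.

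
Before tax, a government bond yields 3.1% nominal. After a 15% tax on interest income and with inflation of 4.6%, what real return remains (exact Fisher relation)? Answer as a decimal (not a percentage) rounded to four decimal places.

-0.0188

After-tax nominal return = 3.1% × (1 − 0.15) = 2.6350%.
1 + r = 1.02635 / 1.04600 = 0.981214
After-tax real rate = 0.981214 − 1 → -0.0188.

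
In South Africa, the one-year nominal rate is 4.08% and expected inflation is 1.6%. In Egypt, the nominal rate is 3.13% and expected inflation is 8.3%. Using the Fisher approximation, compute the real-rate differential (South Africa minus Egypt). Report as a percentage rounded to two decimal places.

South Africa: 4.08% − 1.6% = 2.480%
Egypt: 3.13% − 8.3% = -5.170%
Differential = 7.650% → 7.65%.

7.65%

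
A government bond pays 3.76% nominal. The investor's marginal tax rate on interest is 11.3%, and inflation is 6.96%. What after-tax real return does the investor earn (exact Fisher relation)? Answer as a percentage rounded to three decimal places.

After-tax nominal return = 3.76% × (1 − 0.113) = 3.33512%.
1 + r = 1.0333512 / 1.06960 = 0.966110
After-tax real rate = 0.966110 − 1 → -3.389%.

-3.389%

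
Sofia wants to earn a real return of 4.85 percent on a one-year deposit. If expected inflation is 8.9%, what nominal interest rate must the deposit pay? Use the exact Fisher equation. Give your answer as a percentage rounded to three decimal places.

14.182%

(1 + i) = (1 + r)(1 + π) = 1.04850 × 1.08900 = 1.1418165
i = 1.1418165 − 1, so the required nominal rate is 14.182%.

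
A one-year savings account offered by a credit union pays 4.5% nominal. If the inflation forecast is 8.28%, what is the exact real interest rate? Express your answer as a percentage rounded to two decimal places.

By the Fisher relation, 1 + r = (1 + i)/(1 + π).
1 + r = 1.04500 / 1.08280 = 0.965091
r = 0.965091 − 1 = -3.4909%, i.e. -3.49%.

-3.49%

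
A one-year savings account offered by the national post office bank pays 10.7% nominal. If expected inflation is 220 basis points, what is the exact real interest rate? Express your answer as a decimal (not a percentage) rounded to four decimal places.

By the Fisher identity, 1 + r = (1 + i)/(1 + π).
1 + r = 1.10700 / 1.02200 = 1.083170
r = 1.083170 − 1 = 8.3170%, i.e. 0.0832.

0.0832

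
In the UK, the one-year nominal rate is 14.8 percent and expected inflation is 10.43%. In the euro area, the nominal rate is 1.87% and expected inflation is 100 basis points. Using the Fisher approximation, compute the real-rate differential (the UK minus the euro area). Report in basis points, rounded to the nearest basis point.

350 basis points

The UK: 14.8% − 10.43% = 4.370%
The euro area: 1.87% − 1% = 0.870%
Differential = 3.500% → 350 basis points.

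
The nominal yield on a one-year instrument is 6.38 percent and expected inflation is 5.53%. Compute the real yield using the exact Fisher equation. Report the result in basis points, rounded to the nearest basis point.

1 + r = 1.06380 / 1.05530 = 1.008055
r = 1.008055 − 1 = 0.8055%, i.e. 81 basis points.

81 basis points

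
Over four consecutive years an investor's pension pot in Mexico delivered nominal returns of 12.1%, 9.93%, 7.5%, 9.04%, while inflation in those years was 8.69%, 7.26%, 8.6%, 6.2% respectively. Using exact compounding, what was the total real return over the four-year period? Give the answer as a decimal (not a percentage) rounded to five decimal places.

Nominal growth factor = 1.1210 × 1.0993 × 1.0750 × 1.0904 = 1.444495
Price-level growth factor = 1.0869 × 1.0726 × 1.0860 × 1.0620 = 1.344565
Real growth factor = 1.444495 / 1.344565 = 1.074322
Total real return = 1.074322 − 1 → 0.07432.

0.07432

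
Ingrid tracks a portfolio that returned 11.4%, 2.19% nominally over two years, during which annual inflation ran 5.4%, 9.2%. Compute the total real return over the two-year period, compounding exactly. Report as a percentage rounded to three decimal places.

-1.092%

Nominal growth factor = 1.1140 × 1.0219 = 1.138397
Price-level growth factor = 1.0540 × 1.0920 = 1.150968
Real growth factor = 1.138397 / 1.150968 = 0.989078
Total real return = 0.989078 − 1 → -1.092%.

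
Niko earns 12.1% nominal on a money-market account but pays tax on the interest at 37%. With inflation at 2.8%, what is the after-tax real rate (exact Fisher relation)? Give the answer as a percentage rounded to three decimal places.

4.692%

After-tax nominal return = 12.1% × (1 − 0.37) = 7.6230%.
1 + r = 1.07623 / 1.02800 = 1.046916
After-tax real rate = 1.046916 − 1 → 4.692%.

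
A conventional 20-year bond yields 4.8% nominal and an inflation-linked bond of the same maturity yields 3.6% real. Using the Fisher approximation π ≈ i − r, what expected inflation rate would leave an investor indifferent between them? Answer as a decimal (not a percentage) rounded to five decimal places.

π ≈ i − r = 4.8% − 3.6% → 0.01200.

0.01200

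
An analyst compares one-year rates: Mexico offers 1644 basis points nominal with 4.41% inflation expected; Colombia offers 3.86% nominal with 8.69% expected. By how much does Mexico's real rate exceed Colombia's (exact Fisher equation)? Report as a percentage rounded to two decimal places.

Mexico: (1 + 0.1644)/(1 + 0.0441) − 1 = 11.5219%
Colombia: (1 + 0.0386)/(1 + 0.0869) − 1 = -4.4438%
Differential = 11.5219% − (-4.4438%) = 15.9657% → 15.97%.

15.97%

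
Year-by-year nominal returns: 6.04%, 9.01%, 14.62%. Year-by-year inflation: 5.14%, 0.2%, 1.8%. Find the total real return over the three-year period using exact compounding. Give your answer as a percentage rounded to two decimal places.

Compound the nominal returns: 1.0604 × 1.0901 × 1.1462 = 1.324941.
Compound inflation: 1.0514 × 1.0020 × 1.0180 = 1.072466.
Deflate: 1.324941 / 1.072466 = 1.235415.
Total real return = 1.235415 − 1 → 23.54%.

23.54%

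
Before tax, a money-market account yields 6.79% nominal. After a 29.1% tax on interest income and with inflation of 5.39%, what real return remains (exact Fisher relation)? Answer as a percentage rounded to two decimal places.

After-tax nominal return = 6.79% × (1 − 0.291) = 4.81411%.
1 + r = 1.0481411 / 1.05390 = 0.994536
After-tax real rate = 0.994536 − 1 → -0.55%.

-0.55%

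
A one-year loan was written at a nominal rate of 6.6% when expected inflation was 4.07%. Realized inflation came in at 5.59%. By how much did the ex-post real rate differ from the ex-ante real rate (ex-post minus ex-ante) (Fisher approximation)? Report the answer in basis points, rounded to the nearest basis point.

Ex-ante: 6.6% − 4.07% = 2.530%
Ex-post: 6.6% − 5.59% = 1.010%
Difference (ex-post − ex-ante) = -1.5200% → -152 basis points.

-152 basis points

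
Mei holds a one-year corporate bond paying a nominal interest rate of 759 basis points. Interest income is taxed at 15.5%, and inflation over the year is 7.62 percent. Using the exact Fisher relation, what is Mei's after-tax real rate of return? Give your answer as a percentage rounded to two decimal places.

-1.12%

After-tax nominal return = 7.59% × (1 − 0.155) = 6.41355%.
1 + r = 1.0641355 / 1.07620 = 0.988790
After-tax real rate = 0.988790 − 1 → -1.12%.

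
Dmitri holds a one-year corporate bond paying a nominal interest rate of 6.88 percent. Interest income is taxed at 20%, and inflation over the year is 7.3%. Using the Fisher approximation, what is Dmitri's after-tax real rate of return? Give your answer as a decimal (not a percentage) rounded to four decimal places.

-0.0180

After-tax nominal return = 6.88% × (1 − 0.2) = 5.5040%.
r ≈ 5.5040% − 7.3% → -0.0180.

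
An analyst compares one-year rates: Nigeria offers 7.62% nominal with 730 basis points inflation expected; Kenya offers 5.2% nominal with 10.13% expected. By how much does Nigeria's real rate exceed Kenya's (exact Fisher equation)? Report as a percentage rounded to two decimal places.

4.77%

Nigeria: (1 + 0.0762)/(1 + 0.0730) − 1 = 0.2982%
Kenya: (1 + 0.0520)/(1 + 0.1013) − 1 = -4.4765%
Differential = 0.2982% − (-4.4765%) = 4.7748% → 4.77%.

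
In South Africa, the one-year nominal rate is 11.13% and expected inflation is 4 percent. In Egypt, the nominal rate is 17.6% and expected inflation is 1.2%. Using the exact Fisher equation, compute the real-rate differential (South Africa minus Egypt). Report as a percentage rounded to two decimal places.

South Africa: (1 + 0.1113)/(1 + 0.0400) − 1 = 6.8558%
Egypt: (1 + 0.1760)/(1 + 0.0120) − 1 = 16.2055%
Differential = 6.8558% − 16.2055% = -9.3498% → -9.35%.

-9.35%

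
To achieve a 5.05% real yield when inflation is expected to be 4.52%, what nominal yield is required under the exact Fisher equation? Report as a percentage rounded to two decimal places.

9.80%

(1 + i) = (1 + r)(1 + π) = 1.05050 × 1.04520 = 1.0979826
i = 1.0979826 − 1, so the required nominal rate is 9.80%.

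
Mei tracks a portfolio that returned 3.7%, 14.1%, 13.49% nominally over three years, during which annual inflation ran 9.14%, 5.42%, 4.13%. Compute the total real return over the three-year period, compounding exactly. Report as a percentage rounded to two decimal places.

Compound the nominal returns: 1.0370 × 1.1410 × 1.1349 = 1.342833.
Compound inflation: 1.0914 × 1.0542 × 1.0413 = 1.198072.
Deflate: 1.342833 / 1.198072 = 1.120829.
Total real return = 1.120829 − 1 → 12.08%.

12.08%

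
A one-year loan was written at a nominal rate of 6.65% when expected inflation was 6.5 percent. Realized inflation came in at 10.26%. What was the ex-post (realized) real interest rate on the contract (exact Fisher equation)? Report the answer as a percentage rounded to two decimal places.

Ex-post: (1 + 0.0665)/(1 + 0.1026) − 1 = -3.2741%
So the realized real rate is -3.27%.

-3.27%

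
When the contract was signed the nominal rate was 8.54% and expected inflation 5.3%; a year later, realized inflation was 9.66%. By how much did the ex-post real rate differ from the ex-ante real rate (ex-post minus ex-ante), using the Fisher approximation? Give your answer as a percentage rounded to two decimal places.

Ex-ante: 8.54% − 5.3% = 3.240%
Ex-post: 8.54% − 9.66% = -1.120%
Difference (ex-post − ex-ante) = -4.3600% → -4.36%.

-4.36%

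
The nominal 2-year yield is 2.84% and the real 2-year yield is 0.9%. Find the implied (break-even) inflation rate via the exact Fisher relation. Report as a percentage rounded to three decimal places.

(1 + π) = (1 + i)/(1 + r) = 1.02840 / 1.00900 = 1.019227
Break-even inflation = 1.019227 − 1 → 1.923%.

1.923%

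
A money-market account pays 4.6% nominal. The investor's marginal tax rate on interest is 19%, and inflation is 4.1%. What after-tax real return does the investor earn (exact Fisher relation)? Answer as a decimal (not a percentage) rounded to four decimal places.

-0.0036

After-tax nominal return = 4.6% × (1 − 0.19) = 3.7260%.
1 + r = 1.03726 / 1.04100 = 0.996407
After-tax real rate = 0.996407 − 1 → -0.0036.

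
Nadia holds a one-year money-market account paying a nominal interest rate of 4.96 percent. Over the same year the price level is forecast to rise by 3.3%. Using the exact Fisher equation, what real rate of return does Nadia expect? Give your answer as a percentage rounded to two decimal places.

1.61%

By the Fisher equation, 1 + r = (1 + i)/(1 + π).
1 + r = 1.04960 / 1.03300 = 1.016070
r = 1.016070 − 1 = 1.6070%, i.e. 1.61%.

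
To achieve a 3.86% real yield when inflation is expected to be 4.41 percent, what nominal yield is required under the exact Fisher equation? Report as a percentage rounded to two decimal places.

(1 + i) = (1 + r)(1 + π) = 1.03860 × 1.04410 = 1.08440226
i = 1.08440226 − 1, so the required nominal rate is 8.44%.

8.44%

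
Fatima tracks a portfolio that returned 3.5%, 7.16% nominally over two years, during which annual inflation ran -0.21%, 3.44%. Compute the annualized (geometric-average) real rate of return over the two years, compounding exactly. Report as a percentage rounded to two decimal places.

3.66%

Nominal growth factor = 1.0350 × 1.0716 = 1.10910600
Price-level growth factor = 0.9979 × 1.0344 = 1.03222776
Real growth factor = 1.10910600 / 1.03222776 = 1.07447798
Annualized real rate = 1.07447798^(1/2) − 1 = 3.6570% → 3.66%.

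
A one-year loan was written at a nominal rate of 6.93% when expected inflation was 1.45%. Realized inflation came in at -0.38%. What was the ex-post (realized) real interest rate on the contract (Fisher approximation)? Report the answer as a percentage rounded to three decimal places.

Ex-post: 6.93% − (-0.38%) = 7.310%
So the realized real rate is 7.310%.

7.310%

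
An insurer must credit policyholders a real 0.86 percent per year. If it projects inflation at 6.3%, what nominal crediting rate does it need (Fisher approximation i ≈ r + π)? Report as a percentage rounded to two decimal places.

7.16%

i ≈ r + π = 0.86% + 6.3% = 7.16%.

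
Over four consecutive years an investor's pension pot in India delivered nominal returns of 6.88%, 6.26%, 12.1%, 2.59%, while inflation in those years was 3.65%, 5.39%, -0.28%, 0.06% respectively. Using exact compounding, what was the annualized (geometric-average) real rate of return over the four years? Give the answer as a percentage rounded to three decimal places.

Compound the nominal returns: 1.0688 × 1.0626 × 1.1210 × 1.0259 = 1.30610141.
Compound inflation: 1.0365 × 1.0539 × 0.9972 × 1.0006 = 1.08996231.
Deflate: 1.30610141 / 1.08996231 = 1.19829962.
Annualized real rate = 1.19829962^(1/4) − 1 = 4.6264% → 4.626%.

4.626%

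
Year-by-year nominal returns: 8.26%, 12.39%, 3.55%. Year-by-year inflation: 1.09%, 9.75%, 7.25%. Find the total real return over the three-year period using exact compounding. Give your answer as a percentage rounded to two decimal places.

Compound the nominal returns: 1.0826 × 1.1239 × 1.0355 = 1.259928.
Compound inflation: 1.0109 × 1.0975 × 1.0725 = 1.189899.
Deflate: 1.259928 / 1.189899 = 1.058853.
Total real return = 1.058853 − 1 → 5.89%.

5.89%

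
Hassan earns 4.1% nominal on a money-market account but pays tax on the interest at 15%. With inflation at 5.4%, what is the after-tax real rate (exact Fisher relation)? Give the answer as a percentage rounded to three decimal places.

-1.817%

After-tax nominal return = 4.1% × (1 − 0.15) = 3.4850%.
1 + r = 1.03485 / 1.05400 = 0.981831
After-tax real rate = 0.981831 − 1 → -1.817%.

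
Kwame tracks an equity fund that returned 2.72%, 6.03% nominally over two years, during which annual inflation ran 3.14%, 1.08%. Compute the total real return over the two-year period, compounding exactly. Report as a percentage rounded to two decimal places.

Compound the nominal returns: 1.0272 × 1.0603 = 1.089140.
Compound inflation: 1.0314 × 1.0108 = 1.042539.
Deflate: 1.089140 / 1.042539 = 1.044700.
Total real return = 1.044700 − 1 → 4.47%.

4.47%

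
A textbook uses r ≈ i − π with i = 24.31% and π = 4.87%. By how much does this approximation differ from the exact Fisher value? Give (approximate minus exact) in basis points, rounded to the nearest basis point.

90 basis points

Approximate: r ≈ 24.310% − 4.870% = 19.4400%
Exact: (1 + 0.2431)/(1 + 0.0487) − 1 = 18.5372%
Error = 19.4400% − 18.5372% = 0.9028% → 90 basis points.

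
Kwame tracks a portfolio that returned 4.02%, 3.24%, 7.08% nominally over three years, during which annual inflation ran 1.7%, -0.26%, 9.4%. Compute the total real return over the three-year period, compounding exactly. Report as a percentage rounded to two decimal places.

3.63%

Compound the nominal returns: 1.0402 × 1.0324 × 1.0708 = 1.149935.
Compound inflation: 1.0170 × 0.9974 × 1.0940 = 1.109705.
Deflate: 1.149935 / 1.109705 = 1.036252.
Total real return = 1.036252 − 1 → 3.63%.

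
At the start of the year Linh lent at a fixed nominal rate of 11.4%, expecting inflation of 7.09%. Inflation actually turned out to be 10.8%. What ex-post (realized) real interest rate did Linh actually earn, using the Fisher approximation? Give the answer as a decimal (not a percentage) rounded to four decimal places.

0.0060

Ex-post: 11.4% − 10.8% = 0.600%
So the realized real rate is 0.0060.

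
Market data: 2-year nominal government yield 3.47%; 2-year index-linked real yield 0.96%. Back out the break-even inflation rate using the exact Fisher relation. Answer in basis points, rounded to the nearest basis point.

249 basis points

(1 + π) = (1 + i)/(1 + r) = 1.03470 / 1.00960 = 1.024861
Break-even inflation = 1.024861 − 1 → 249 basis points.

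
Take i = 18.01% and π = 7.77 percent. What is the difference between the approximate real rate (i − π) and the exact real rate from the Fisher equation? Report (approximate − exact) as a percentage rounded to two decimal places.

Approximate: r ≈ 18.010% − 7.770% = 10.2400%
Exact: (1 + 0.1801)/(1 + 0.0777) − 1 = 9.5017%
Error = 10.2400% − 9.5017% = 0.7383% → 0.74%.

0.74%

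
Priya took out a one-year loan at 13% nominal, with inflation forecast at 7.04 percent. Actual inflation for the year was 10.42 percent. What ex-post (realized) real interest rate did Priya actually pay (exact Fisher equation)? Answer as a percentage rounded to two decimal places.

Ex-post: (1 + 0.1300)/(1 + 0.1042) − 1 = 2.3365%
So the realized real rate is 2.34%.

2.34%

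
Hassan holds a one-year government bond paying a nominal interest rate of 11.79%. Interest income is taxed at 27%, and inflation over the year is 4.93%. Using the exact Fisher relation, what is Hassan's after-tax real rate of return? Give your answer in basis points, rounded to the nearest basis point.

350 basis points

After-tax nominal return = 11.79% × (1 − 0.27) = 8.6067%.
1 + r = 1.086067 / 1.04930 = 1.035040
After-tax real rate = 1.035040 − 1 → 350 basis points.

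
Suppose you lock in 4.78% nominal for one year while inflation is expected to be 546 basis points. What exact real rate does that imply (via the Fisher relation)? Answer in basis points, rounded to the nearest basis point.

1 + r = 1.04780 / 1.05460 = 0.993552
r = 0.993552 − 1 = -0.6448%, i.e. -64 basis points.

-64 basis points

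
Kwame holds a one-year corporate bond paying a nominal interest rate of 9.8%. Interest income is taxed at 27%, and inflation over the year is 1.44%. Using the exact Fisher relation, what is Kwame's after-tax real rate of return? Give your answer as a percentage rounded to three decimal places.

After-tax nominal return = 9.8% × (1 − 0.27) = 7.1540%.
1 + r = 1.07154 / 1.01440 = 1.056329
After-tax real rate = 1.056329 − 1 → 5.633%.

5.633%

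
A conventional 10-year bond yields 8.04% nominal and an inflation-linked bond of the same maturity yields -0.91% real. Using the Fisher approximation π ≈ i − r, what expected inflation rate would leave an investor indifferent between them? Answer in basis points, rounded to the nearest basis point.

895 basis points

π ≈ i − r = 8.04% − (-0.91%) → 895 basis points.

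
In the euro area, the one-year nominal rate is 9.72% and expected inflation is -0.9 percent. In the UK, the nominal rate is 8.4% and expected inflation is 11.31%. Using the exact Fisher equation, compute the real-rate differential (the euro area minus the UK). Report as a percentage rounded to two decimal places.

The euro area: (1 + 0.0972)/(1 − 0.0090) − 1 = 10.7164%
The UK: (1 + 0.0840)/(1 + 0.1131) − 1 = -2.6143%
Differential = 10.7164% − (-2.6143%) = 13.3308% → 13.33%.

13.33%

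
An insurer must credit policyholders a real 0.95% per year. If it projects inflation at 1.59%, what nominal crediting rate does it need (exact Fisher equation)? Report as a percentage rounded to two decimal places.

2.56%

(1 + i) = (1 + r)(1 + π) = 1.00950 × 1.01590 = 1.02555105
i = 1.02555105 − 1, so the required nominal rate is 2.56%.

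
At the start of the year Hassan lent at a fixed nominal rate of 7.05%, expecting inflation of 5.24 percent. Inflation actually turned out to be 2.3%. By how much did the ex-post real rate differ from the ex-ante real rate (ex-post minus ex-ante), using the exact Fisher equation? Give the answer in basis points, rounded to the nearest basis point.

Ex-ante: (1 + 0.0705)/(1 + 0.0524) − 1 = 1.7199%
Ex-post: (1 + 0.0705)/(1 + 0.0230) − 1 = 4.6432%
Difference (ex-post − ex-ante) = 2.9233% → 292 basis points.

292 basis points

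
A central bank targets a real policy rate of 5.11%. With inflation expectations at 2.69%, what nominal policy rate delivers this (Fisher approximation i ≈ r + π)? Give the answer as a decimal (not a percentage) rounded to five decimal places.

0.07800

i ≈ r + π = 5.11% + 2.69% = 0.07800.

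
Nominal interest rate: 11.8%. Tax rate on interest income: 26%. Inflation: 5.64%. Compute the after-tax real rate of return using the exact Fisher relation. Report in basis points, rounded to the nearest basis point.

After-tax nominal return = 11.8% × (1 − 0.26) = 8.7320%.
1 + r = 1.08732 / 1.05640 = 1.029269
After-tax real rate = 1.029269 − 1 → 293 basis points.

293 basis points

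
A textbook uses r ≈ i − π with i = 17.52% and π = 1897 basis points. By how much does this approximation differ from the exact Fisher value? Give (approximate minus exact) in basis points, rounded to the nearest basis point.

-23 basis points

Approximate: r ≈ 17.520% − 18.970% = -1.4500%
Exact: (1 + 0.1752)/(1 + 0.1897) − 1 = -1.2188%
Error = -1.4500% − (-1.2188%) = -0.2312% → -23 basis points.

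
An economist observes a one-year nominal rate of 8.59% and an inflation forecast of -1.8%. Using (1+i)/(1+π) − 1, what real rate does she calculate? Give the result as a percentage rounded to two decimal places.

10.58%

By the Fisher equation, 1 + r = (1 + i)/(1 + π).
1 + r = 1.08590 / 0.98200 = 1.105804
r = 1.105804 − 1 = 10.5804%, i.e. 10.58%.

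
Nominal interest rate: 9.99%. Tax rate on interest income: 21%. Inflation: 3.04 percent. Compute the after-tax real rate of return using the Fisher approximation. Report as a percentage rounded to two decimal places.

4.85%

After-tax nominal return = 9.99% × (1 − 0.21) = 7.8921%.
r ≈ 7.8921% − 3.04% → 4.85%.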